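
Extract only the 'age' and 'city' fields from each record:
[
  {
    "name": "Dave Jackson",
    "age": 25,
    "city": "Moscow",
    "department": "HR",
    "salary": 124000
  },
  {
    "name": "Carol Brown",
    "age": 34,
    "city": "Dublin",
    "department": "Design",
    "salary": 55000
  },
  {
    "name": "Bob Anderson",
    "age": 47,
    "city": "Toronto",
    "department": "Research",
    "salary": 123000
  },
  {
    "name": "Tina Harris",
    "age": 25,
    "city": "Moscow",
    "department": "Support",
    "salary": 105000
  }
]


Original: 4 records with fields: name, age, city, department, salary
Keep: ['age', 'city']
Drop: ['name', 'department', 'salary']
Result: 4 records, 2 fields each

[
  {
    "age": 25,
    "city": "Moscow"
  },
  {
    "age": 34,
    "city": "Dublin"
  },
  {
    "age": 47,
    "city": "Toronto"
  },
  {
    "age": 25,
    "city": "Moscow"
  }
]


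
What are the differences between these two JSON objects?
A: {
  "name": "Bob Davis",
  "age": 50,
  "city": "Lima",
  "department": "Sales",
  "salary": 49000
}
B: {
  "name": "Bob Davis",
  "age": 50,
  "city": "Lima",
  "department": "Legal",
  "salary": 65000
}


Comparing each field (in key order):
  name: same
  age: same
  city: same
  department: DIFFERENT
  salary: DIFFERENT
Differences:
  department: Sales -> Legal
  salary: 49000 -> 65000

2 field(s) changed

2 changes: department, salary


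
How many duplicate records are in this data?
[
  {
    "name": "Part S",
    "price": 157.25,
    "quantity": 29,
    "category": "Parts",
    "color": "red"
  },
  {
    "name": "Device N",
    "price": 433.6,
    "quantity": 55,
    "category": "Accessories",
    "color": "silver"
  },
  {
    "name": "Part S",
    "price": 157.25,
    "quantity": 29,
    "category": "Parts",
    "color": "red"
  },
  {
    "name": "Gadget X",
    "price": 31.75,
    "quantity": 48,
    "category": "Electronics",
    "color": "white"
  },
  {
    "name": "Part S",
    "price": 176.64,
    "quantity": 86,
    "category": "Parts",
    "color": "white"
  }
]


Checking 5 records for duplicates:

  Row 1: Part S ($157.25, qty 29)
  Row 2: Device N ($433.6, qty 55)
  Row 3: Part S ($157.25, qty 29) <-- DUPLICATE
  Row 4: Gadget X ($31.75, qty 48)
  Row 5: Part S ($176.64, qty 86)

Duplicates found: 1
Unique records: 4

1 duplicates, 4 unique


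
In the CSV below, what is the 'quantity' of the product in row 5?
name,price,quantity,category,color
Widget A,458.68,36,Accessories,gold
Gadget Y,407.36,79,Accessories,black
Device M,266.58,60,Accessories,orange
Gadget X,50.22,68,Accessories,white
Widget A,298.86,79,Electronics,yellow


Query: Row 5 ('Widget A'), column 'quantity'
Value: 79

79


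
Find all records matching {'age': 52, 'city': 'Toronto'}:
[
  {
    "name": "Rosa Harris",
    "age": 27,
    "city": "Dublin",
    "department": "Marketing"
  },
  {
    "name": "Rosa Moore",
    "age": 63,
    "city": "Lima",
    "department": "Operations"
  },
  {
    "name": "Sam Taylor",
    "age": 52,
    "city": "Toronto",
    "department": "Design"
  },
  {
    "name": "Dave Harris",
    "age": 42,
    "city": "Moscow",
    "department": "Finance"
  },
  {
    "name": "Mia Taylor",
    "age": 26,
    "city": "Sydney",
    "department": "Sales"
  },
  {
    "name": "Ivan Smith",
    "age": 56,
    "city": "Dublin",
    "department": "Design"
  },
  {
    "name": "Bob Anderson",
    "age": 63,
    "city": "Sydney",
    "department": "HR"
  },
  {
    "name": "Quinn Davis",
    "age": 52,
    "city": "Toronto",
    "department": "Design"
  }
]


Search criteria: {'age': 52, 'city': 'Toronto'}

Checking 8 records:
  Rosa Harris: {age: 27, city: Dublin}
  Rosa Moore: {age: 63, city: Lima}
  Sam Taylor: {age: 52, city: Toronto} <-- MATCH
  Dave Harris: {age: 42, city: Moscow}
  Mia Taylor: {age: 26, city: Sydney}
  Ivan Smith: {age: 56, city: Dublin}
  Bob Anderson: {age: 63, city: Sydney}
  Quinn Davis: {age: 52, city: Toronto} <-- MATCH

Matches: ["Sam Taylor", "Quinn Davis"]

["Sam Taylor", "Quinn Davis"]


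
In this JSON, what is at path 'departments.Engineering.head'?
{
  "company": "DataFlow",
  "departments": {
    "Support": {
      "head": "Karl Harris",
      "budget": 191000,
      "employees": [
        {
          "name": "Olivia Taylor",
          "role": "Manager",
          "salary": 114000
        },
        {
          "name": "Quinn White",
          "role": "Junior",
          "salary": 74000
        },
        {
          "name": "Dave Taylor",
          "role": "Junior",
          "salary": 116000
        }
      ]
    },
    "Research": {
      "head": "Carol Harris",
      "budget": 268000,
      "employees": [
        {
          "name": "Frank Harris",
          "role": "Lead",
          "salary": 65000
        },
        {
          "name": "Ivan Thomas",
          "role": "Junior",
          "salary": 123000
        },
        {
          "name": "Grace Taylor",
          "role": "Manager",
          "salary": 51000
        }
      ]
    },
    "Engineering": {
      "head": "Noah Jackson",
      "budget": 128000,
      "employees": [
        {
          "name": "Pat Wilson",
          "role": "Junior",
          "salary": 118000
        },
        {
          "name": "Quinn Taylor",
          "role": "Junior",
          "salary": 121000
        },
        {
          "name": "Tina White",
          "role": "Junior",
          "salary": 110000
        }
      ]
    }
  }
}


Path: departments.Engineering.head

Navigate:
  -> departments
  -> Engineering
  -> head = 'Noah Jackson'

Noah Jackson


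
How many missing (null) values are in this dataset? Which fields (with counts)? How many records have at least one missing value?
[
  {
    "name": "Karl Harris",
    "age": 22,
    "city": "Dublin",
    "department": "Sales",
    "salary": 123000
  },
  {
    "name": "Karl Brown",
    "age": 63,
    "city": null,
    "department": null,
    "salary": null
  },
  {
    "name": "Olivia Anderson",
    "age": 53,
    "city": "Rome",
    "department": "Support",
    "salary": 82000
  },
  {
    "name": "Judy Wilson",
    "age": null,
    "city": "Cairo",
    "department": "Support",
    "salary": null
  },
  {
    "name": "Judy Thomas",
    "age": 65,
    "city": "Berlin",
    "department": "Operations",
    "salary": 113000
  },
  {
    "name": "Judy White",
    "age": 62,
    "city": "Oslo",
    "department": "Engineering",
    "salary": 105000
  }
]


Checking for missing (null) values in 6 records:

  Karl Harris: complete
  Karl Brown: city, department, salary
  Olivia Anderson: complete
  Judy Wilson: age, salary
  Judy Thomas: complete
  Judy White: complete

Per field:
  name: 0 missing
  age: 1 missing
  city: 1 missing
  department: 1 missing
  salary: 2 missing

Total missing values: 5
Records with any missing: 2

5 missing values (age: 1, city: 1, department: 1, salary: 2); 2 incomplete records


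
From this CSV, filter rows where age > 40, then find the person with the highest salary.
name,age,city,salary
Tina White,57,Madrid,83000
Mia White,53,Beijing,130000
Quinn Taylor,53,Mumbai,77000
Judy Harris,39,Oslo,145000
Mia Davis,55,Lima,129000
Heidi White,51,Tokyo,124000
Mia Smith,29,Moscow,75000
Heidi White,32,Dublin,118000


Filter: age > 40
Sort by: salary (descending)

Filtered records (5):
  Mia White, age 53, salary $130000
  Mia Davis, age 55, salary $129000
  Heidi White, age 51, salary $124000
  Tina White, age 57, salary $83000
  Quinn Taylor, age 53, salary $77000

Highest salary: Mia White ($130000)

Mia White


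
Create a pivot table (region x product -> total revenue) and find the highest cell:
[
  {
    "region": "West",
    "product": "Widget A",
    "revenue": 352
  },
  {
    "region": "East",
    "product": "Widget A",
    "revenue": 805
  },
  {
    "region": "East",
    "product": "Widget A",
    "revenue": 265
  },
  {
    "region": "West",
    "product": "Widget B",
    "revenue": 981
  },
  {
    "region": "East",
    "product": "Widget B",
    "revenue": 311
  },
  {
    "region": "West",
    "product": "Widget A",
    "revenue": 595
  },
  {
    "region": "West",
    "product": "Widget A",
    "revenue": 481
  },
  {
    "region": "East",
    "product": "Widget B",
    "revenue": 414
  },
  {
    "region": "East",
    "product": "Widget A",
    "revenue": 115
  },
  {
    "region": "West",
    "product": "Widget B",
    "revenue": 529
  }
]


Pivot: region (rows) x product (columns) -> total revenue

     Widget A      Widget B    
East          1185           725  
West          1428          1510  

Highest: West / Widget B = $1510

West / Widget B = $1510


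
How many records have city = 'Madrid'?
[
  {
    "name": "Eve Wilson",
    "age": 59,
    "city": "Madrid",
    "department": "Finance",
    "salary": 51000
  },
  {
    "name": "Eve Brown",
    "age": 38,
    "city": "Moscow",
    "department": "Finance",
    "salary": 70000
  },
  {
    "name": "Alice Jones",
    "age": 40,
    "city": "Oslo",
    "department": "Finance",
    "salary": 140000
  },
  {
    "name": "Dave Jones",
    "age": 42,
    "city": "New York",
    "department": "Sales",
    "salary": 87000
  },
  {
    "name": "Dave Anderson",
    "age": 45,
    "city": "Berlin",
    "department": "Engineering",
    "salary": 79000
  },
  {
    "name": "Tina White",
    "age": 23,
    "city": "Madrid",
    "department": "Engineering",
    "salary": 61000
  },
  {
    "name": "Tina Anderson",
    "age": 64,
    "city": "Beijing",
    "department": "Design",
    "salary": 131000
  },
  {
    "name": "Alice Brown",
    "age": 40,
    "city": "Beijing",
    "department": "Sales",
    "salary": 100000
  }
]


Data: 8 records
Condition: city = 'Madrid'

Checking each record:
  Eve Wilson: Madrid MATCH
  Eve Brown: Moscow
  Alice Jones: Oslo
  Dave Jones: New York
  Dave Anderson: Berlin
  Tina White: Madrid MATCH
  Tina Anderson: Beijing
  Alice Brown: Beijing

Count: 2

2


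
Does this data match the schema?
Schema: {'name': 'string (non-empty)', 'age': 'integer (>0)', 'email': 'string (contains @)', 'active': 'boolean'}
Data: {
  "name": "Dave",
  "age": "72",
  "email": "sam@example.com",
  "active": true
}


Validating each field against schema:
  name: OK (non-empty string)
  age: FAIL ("72" is not an integer)
  email: OK (string with @)
  active: OK (boolean)

Result: INVALID (1 error: age)

INVALID (1 error: age)


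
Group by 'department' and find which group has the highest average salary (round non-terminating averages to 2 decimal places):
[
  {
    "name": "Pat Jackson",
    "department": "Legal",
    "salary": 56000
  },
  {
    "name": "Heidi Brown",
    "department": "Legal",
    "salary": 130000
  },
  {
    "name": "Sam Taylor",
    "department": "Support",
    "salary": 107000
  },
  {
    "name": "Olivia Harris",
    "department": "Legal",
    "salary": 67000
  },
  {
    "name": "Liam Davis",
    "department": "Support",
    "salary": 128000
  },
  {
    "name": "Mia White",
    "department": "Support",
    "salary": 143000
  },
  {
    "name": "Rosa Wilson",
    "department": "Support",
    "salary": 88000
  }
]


Group by: department

Groups:
  Legal: 3 people, avg salary = 253000/3 ≈ $84333.33
  Support: 4 people, avg salary = 466000/4 = $116500

Highest average salary: Support ($116500)

Support ($116500)


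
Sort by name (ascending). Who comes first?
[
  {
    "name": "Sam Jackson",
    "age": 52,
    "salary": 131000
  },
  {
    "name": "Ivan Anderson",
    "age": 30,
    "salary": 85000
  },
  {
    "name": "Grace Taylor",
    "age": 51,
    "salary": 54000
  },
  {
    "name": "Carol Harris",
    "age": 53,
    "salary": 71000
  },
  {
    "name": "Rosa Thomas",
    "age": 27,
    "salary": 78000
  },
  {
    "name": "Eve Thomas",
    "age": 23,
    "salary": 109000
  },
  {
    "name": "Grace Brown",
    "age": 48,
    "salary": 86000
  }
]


Sort by: name (ascending)

Sorted order:
  1. Carol Harris (name = Carol Harris)
  2. Eve Thomas (name = Eve Thomas)
  3. Grace Brown (name = Grace Brown)
  4. Grace Taylor (name = Grace Taylor)
  5. Ivan Anderson (name = Ivan Anderson)
  6. Rosa Thomas (name = Rosa Thomas)
  7. Sam Jackson (name = Sam Jackson)

First: Carol Harris

Carol Harris


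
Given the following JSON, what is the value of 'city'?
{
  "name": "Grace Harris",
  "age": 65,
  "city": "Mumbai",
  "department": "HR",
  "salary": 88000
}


Looking up field 'city'
Value: Mumbai

Mumbai


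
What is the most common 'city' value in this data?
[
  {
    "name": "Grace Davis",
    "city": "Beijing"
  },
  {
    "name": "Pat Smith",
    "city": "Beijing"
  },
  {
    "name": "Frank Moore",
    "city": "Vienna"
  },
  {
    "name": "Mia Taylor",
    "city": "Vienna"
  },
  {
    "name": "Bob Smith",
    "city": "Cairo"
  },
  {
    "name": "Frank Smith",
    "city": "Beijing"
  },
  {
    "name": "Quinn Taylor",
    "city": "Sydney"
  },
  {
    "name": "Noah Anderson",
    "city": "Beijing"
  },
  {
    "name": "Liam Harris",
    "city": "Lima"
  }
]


Counting 'city' values across 9 records:

  Beijing: 4 ####
  Vienna: 2 ##
  Cairo: 1 #
  Sydney: 1 #
  Lima: 1 #

Most common: Beijing (4 times)

Beijing (4 times)


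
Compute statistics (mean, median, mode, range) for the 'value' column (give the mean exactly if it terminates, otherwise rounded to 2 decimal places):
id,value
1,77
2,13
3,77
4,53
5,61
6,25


Data: [77, 13, 77, 53, 61, 25]
Count: 6
Sum: 306
Mean: 306/6 = 51
Sorted: [13, 25, 53, 61, 77, 77]
Median: 57.0
Mode: 77 (2 times)
Range: 77 - 13 = 64
Min: 13, Max: 77

mean=51, median=57.0, mode=77, range=64


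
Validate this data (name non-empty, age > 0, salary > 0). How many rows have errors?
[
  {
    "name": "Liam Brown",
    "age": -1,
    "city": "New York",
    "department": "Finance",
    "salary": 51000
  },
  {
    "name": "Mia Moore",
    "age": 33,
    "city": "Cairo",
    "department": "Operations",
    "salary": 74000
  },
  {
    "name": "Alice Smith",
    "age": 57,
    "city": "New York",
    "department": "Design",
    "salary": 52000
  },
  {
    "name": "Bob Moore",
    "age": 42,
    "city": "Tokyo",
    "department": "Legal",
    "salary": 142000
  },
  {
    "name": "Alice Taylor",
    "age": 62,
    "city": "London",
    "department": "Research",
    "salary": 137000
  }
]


Validating 5 records:
Rules: name non-empty, age > 0, salary > 0

  Row 1 (Liam Brown): negative age: -1
  Row 2 (Mia Moore): OK
  Row 3 (Alice Smith): OK
  Row 4 (Bob Moore): OK
  Row 5 (Alice Taylor): OK

Total errors: 1

1 errors


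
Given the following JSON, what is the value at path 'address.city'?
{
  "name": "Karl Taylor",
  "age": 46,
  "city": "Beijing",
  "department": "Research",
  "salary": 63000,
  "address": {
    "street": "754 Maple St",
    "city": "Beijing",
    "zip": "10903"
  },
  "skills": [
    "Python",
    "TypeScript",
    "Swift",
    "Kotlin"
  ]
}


Query: address.city
Path: address -> city
Value: Beijing

Beijing


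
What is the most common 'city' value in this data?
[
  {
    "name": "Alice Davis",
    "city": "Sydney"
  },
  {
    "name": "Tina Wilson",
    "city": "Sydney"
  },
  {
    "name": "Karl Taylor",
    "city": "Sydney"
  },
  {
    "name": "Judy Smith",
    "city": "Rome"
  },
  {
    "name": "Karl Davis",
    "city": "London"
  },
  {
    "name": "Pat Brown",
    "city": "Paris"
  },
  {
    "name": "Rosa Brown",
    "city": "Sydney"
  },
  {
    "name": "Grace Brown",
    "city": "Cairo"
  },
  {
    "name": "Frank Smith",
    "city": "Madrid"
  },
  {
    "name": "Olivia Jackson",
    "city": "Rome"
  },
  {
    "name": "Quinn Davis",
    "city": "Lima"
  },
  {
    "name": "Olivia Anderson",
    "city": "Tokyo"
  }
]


Counting 'city' values across 12 records:

  Sydney: 4 ####
  Rome: 2 ##
  London: 1 #
  Paris: 1 #
  Cairo: 1 #
  Madrid: 1 #
  Lima: 1 #
  Tokyo: 1 #

Most common: Sydney (4 times)

Sydney (4 times)


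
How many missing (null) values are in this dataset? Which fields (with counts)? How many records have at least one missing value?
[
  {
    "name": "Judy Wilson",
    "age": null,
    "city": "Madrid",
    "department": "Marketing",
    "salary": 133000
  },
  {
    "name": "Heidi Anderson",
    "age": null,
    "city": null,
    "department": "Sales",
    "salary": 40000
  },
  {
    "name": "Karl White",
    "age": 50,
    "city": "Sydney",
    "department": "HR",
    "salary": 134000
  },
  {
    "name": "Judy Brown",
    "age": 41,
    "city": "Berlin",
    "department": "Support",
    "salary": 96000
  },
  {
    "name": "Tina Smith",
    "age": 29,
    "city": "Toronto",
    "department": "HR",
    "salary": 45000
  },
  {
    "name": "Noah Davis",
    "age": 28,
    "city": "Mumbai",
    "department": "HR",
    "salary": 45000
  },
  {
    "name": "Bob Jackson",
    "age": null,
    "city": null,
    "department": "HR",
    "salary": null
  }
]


Checking for missing (null) values in 7 records:

  Judy Wilson: age
  Heidi Anderson: age, city
  Karl White: complete
  Judy Brown: complete
  Tina Smith: complete
  Noah Davis: complete
  Bob Jackson: age, city, salary

Per field:
  name: 0 missing
  age: 3 missing
  city: 2 missing
  department: 0 missing
  salary: 1 missing

Total missing values: 6
Records with any missing: 3

6 missing values (age: 3, city: 2, salary: 1); 3 incomplete records


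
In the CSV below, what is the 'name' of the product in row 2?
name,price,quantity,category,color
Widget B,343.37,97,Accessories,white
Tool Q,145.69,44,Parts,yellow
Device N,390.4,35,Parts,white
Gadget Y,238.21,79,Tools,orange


Query: Row 2 ('Tool Q'), column 'name'
Value: Tool Q

Tool Q


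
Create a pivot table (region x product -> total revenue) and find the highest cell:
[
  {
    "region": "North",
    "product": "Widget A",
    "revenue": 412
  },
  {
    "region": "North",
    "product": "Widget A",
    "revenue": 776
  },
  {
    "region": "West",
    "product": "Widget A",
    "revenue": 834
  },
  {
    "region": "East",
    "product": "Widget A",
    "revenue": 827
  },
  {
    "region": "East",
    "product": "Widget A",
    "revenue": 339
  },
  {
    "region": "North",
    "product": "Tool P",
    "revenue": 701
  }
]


Pivot: region (rows) x product (columns) -> total revenue

     Tool P        Widget A    
East             0          1166  
North          701          1188  
West             0           834  

Highest: North / Widget A = $1188

North / Widget A = $1188


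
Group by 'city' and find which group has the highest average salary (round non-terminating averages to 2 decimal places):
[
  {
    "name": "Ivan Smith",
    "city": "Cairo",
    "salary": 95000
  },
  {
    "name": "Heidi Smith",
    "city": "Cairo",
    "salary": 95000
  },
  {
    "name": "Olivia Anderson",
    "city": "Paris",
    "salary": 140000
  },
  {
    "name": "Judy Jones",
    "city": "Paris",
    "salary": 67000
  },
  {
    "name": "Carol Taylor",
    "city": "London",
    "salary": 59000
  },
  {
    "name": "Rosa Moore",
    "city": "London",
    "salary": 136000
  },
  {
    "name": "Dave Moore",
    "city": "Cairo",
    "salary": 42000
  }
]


Group by: city

Groups:
  Cairo: 3 people, avg salary = 232000/3 ≈ $77333.33
  London: 2 people, avg salary = 195000/2 = $97500
  Paris: 2 people, avg salary = 207000/2 = $103500

Highest average salary: Paris ($103500)

Paris ($103500)


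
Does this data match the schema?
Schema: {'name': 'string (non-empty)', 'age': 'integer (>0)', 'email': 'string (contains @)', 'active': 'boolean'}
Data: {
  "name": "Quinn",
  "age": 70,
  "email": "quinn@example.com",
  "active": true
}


Validating each field against schema:
  name: OK (non-empty string)
  age: OK (positive integer)
  email: OK (string with @)
  active: OK (boolean)

Result: VALID

VALID


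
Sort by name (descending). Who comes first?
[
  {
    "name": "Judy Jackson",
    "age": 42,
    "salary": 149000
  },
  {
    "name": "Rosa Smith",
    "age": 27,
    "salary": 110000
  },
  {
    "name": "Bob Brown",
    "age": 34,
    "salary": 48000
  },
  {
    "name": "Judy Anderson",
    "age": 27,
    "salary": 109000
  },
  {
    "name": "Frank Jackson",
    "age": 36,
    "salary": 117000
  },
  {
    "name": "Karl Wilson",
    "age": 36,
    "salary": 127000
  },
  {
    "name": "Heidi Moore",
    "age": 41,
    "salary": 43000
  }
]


Sort by: name (descending)

Sorted order:
  1. Rosa Smith (name = Rosa Smith)
  2. Karl Wilson (name = Karl Wilson)
  3. Judy Jackson (name = Judy Jackson)
  4. Judy Anderson (name = Judy Anderson)
  5. Heidi Moore (name = Heidi Moore)
  6. Frank Jackson (name = Frank Jackson)
  7. Bob Brown (name = Bob Brown)

First: Rosa Smith

Rosa Smith


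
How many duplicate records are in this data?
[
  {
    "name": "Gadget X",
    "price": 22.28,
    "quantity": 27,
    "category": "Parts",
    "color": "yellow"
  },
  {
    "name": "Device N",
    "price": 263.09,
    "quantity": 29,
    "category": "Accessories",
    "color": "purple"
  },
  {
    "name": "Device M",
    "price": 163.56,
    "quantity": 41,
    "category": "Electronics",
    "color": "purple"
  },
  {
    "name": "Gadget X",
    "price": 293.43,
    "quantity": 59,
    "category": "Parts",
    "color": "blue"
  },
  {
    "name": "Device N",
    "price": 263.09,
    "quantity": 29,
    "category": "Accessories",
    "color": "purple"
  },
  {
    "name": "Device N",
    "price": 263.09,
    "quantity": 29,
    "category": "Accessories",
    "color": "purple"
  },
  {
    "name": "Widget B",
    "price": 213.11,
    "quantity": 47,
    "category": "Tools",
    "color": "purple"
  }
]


Checking 7 records for duplicates:

  Row 1: Gadget X ($22.28, qty 27)
  Row 2: Device N ($263.09, qty 29)
  Row 3: Device M ($163.56, qty 41)
  Row 4: Gadget X ($293.43, qty 59)
  Row 5: Device N ($263.09, qty 29) <-- DUPLICATE
  Row 6: Device N ($263.09, qty 29) <-- DUPLICATE
  Row 7: Widget B ($213.11, qty 47)

Duplicates found: 2
Unique records: 5

2 duplicates, 5 unique


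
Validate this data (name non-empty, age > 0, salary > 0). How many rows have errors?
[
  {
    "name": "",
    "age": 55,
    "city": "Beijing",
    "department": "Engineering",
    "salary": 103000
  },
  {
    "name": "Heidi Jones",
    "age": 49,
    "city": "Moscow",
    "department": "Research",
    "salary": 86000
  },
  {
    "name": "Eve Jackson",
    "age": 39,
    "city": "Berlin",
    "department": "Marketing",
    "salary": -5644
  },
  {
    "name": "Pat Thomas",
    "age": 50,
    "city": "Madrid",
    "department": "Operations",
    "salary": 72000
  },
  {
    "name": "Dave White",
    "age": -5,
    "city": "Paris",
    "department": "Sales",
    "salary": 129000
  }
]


Validating 5 records:
Rules: name non-empty, age > 0, salary > 0

  Row 1 (???): empty name
  Row 2 (Heidi Jones): OK
  Row 3 (Eve Jackson): negative salary: -5644
  Row 4 (Pat Thomas): OK
  Row 5 (Dave White): negative age: -5

Total errors: 3

3 errors


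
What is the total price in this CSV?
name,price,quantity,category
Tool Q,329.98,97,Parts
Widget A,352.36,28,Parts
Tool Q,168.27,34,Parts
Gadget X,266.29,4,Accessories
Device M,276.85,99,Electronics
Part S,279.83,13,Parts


Computing total price:
Values: [329.98, 352.36, 168.27, 266.29, 276.85, 279.83]
Sum = 1673.58

1673.58


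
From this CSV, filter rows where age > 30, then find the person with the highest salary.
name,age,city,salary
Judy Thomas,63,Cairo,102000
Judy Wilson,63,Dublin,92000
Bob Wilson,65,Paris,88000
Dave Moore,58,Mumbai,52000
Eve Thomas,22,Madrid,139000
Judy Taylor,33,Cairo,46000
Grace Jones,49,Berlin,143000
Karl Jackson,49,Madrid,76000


Filter: age > 30
Sort by: salary (descending)

Filtered records (7):
  Grace Jones, age 49, salary $143000
  Judy Thomas, age 63, salary $102000
  Judy Wilson, age 63, salary $92000
  Bob Wilson, age 65, salary $88000
  Karl Jackson, age 49, salary $76000
  Dave Moore, age 58, salary $52000
  Judy Taylor, age 33, salary $46000

Highest salary: Grace Jones ($143000)

Grace Jones


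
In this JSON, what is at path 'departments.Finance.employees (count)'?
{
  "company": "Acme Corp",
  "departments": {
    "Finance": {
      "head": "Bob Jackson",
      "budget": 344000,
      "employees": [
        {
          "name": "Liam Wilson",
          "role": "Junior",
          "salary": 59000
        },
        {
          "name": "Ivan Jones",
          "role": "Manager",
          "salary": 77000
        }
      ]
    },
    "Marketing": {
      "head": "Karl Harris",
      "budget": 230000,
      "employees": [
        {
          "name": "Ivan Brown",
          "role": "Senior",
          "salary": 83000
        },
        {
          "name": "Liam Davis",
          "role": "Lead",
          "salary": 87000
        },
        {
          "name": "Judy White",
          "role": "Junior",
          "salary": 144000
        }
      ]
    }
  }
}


Path: departments.Finance.employees (count)

Navigate:
  -> departments
  -> Finance
  -> employees (array, length 2)

2


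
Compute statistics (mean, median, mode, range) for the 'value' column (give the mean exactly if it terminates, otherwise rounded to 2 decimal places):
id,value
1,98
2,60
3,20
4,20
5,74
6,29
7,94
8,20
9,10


Data: [98, 60, 20, 20, 74, 29, 94, 20, 10]
Count: 9
Sum: 425
Mean: 425/9 ≈ 47.22 (rounded to 2 decimal places)
Sorted: [10, 20, 20, 20, 29, 60, 74, 94, 98]
Median: 29.0
Mode: 20 (3 times)
Range: 98 - 10 = 88
Min: 10, Max: 98

mean≈47.22, median=29.0, mode=20, range=88


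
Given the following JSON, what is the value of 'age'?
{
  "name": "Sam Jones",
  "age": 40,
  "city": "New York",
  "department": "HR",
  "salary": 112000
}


Looking up field 'age'
Value: 40

40


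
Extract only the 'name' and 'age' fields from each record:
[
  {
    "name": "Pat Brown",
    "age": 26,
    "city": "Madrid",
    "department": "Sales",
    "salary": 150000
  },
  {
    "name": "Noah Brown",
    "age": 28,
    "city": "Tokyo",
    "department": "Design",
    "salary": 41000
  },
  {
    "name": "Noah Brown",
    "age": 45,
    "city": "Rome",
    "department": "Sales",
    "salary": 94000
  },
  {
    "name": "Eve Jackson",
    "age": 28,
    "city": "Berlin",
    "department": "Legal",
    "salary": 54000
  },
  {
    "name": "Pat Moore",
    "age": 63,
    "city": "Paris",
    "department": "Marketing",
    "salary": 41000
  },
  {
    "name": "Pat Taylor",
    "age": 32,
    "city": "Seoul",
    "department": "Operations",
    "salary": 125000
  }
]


Original: 6 records with fields: name, age, city, department, salary
Keep: ['name', 'age']
Drop: ['city', 'department', 'salary']
Result: 6 records, 2 fields each

[
  {
    "name": "Pat Brown",
    "age": 26
  },
  {
    "name": "Noah Brown",
    "age": 28
  },
  {
    "name": "Noah Brown",
    "age": 45
  },
  {
    "name": "Eve Jackson",
    "age": 28
  },
  {
    "name": "Pat Moore",
    "age": 63
  },
  {
    "name": "Pat Taylor",
    "age": 32
  }
]


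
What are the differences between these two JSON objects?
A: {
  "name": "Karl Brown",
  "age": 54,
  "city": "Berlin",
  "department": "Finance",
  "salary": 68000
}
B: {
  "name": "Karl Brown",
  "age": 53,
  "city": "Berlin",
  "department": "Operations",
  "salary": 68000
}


Comparing each field (in key order):
  name: same
  age: DIFFERENT
  city: same
  department: DIFFERENT
  salary: same
Differences:
  age: 54 -> 53
  department: Finance -> Operations

2 field(s) changed

2 changes: age, department


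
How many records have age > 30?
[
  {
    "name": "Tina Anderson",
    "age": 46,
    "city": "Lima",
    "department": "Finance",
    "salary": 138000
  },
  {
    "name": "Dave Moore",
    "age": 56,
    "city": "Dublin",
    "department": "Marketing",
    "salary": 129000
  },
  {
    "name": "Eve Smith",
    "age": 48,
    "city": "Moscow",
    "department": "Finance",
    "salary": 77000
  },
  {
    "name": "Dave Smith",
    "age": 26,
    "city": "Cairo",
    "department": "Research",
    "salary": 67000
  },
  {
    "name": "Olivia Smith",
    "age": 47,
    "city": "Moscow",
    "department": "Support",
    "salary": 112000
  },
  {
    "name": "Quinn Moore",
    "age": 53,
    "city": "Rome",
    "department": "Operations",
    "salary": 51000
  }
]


Data: 6 records
Condition: age > 30

Checking each record:
  Tina Anderson: 46 MATCH
  Dave Moore: 56 MATCH
  Eve Smith: 48 MATCH
  Dave Smith: 26
  Olivia Smith: 47 MATCH
  Quinn Moore: 53 MATCH

Count: 5

5


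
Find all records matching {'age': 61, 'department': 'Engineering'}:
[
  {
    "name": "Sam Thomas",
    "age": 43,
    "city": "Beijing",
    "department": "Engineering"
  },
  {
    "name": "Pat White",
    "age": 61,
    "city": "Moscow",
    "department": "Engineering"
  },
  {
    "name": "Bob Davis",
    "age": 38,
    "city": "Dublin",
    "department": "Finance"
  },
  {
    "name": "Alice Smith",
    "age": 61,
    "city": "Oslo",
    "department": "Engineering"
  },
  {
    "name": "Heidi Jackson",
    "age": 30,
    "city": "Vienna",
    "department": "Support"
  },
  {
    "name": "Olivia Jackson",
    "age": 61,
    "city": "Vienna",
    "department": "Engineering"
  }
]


Search criteria: {'age': 61, 'department': 'Engineering'}

Checking 6 records:
  Sam Thomas: {age: 43, department: Engineering}
  Pat White: {age: 61, department: Engineering} <-- MATCH
  Bob Davis: {age: 38, department: Finance}
  Alice Smith: {age: 61, department: Engineering} <-- MATCH
  Heidi Jackson: {age: 30, department: Support}
  Olivia Jackson: {age: 61, department: Engineering} <-- MATCH

Matches: ["Pat White", "Alice Smith", "Olivia Jackson"]

["Pat White", "Alice Smith", "Olivia Jackson"]


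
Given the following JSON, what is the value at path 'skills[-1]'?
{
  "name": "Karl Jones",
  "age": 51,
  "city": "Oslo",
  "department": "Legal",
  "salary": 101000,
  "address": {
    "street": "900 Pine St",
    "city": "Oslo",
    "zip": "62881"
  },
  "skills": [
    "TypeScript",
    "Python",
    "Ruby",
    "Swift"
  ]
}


Query: skills[-1]
Path: skills -> last element
Value: Swift

Swift


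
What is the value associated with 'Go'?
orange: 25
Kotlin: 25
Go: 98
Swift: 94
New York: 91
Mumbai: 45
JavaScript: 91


Looking up key 'Go'
Value: 98

98


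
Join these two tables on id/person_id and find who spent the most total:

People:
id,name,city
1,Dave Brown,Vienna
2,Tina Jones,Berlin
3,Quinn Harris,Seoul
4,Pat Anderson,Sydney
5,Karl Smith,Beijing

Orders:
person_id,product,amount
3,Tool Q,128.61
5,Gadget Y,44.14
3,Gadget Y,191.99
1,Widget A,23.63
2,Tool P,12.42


Join on: people.id = orders.person_id

Joined rows:
  Quinn Harris (Seoul) bought Tool Q for $128.61
  Karl Smith (Beijing) bought Gadget Y for $44.14
  Quinn Harris (Seoul) bought Gadget Y for $191.99
  Dave Brown (Vienna) bought Widget A for $23.63
  Tina Jones (Berlin) bought Tool P for $12.42

Total per person:
  Quinn Harris: $320.60
  Karl Smith: $44.14
  Dave Brown: $23.63
  Tina Jones: $12.42

Top spender: Quinn Harris ($320.60)

Quinn Harris ($320.60)


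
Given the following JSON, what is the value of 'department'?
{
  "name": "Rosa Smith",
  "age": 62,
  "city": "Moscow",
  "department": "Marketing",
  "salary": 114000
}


Looking up field 'department'
Value: Marketing

Marketing


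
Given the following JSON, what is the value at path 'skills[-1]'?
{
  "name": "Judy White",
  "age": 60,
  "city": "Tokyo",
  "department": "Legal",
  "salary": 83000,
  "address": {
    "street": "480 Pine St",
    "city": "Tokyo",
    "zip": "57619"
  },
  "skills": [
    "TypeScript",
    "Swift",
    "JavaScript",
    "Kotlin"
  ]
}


Query: skills[-1]
Path: skills -> last element
Value: Kotlin

Kotlin


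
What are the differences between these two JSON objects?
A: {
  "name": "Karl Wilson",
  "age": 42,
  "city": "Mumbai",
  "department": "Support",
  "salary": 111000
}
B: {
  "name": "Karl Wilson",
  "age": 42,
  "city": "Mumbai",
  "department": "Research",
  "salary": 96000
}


Comparing each field (in key order):
  name: same
  age: same
  city: same
  department: DIFFERENT
  salary: DIFFERENT
Differences:
  department: Support -> Research
  salary: 111000 -> 96000

2 field(s) changed

2 changes: department, salary


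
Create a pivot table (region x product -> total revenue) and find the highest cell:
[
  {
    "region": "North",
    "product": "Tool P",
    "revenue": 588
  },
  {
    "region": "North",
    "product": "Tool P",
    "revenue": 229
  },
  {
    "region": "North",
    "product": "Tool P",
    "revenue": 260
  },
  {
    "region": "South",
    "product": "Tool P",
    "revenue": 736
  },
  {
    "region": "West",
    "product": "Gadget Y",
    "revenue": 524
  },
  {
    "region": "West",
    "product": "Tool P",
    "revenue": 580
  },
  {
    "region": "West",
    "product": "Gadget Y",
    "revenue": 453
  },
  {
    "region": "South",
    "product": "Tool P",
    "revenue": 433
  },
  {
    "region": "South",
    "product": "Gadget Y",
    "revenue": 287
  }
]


Pivot: region (rows) x product (columns) -> total revenue

     Gadget Y      Tool P      
North            0          1077  
South          287          1169  
West           977           580  

Highest: South / Tool P = $1169

South / Tool P = $1169


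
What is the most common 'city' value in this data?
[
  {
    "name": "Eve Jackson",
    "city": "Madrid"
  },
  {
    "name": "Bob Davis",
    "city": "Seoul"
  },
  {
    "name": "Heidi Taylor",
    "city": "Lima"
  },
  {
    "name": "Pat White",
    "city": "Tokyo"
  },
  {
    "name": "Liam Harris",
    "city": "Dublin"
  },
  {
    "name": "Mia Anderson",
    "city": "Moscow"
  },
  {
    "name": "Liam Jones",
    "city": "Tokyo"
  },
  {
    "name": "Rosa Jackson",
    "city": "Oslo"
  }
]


Counting 'city' values across 8 records:

  Tokyo: 2 ##
  Madrid: 1 #
  Seoul: 1 #
  Lima: 1 #
  Dublin: 1 #
  Moscow: 1 #
  Oslo: 1 #

Most common: Tokyo (2 times)

Tokyo (2 times)


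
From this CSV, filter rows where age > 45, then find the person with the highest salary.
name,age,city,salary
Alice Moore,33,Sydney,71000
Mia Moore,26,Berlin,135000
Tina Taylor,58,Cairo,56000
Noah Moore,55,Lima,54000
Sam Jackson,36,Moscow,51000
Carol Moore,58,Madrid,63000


Filter: age > 45
Sort by: salary (descending)

Filtered records (3):
  Carol Moore, age 58, salary $63000
  Tina Taylor, age 58, salary $56000
  Noah Moore, age 55, salary $54000

Highest salary: Carol Moore ($63000)

Carol Moore


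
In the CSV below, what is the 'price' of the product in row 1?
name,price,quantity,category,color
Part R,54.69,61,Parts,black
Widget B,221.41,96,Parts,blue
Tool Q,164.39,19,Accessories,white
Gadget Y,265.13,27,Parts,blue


Query: Row 1 ('Part R'), column 'price'
Value: 54.69

54.69


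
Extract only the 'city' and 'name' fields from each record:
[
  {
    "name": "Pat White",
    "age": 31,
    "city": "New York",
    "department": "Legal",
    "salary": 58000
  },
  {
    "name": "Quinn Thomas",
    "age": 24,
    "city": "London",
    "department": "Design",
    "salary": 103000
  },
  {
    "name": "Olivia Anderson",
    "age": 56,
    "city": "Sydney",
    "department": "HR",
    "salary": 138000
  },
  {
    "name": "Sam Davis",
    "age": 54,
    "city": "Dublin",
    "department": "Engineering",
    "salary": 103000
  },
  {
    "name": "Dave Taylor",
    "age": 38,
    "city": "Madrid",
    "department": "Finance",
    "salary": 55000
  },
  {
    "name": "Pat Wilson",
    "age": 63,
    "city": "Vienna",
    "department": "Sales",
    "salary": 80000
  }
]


Original: 6 records with fields: name, age, city, department, salary
Keep: ['city', 'name']
Drop: ['age', 'department', 'salary']
Result: 6 records, 2 fields each

[
  {
    "city": "New York",
    "name": "Pat White"
  },
  {
    "city": "London",
    "name": "Quinn Thomas"
  },
  {
    "city": "Sydney",
    "name": "Olivia Anderson"
  },
  {
    "city": "Dublin",
    "name": "Sam Davis"
  },
  {
    "city": "Madrid",
    "name": "Dave Taylor"
  },
  {
    "city": "Vienna",
    "name": "Pat Wilson"
  }
]


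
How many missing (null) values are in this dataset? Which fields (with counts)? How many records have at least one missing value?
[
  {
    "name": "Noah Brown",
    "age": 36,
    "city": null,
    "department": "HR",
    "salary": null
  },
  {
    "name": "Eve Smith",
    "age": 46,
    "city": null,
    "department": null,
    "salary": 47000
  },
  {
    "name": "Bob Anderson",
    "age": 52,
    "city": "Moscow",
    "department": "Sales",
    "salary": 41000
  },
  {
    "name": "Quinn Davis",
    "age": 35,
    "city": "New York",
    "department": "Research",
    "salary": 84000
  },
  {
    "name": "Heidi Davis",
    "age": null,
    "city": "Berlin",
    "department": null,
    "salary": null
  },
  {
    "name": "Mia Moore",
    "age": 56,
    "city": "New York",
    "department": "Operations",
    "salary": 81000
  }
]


Checking for missing (null) values in 6 records:

  Noah Brown: city, salary
  Eve Smith: city, department
  Bob Anderson: complete
  Quinn Davis: complete
  Heidi Davis: age, department, salary
  Mia Moore: complete

Per field:
  name: 0 missing
  age: 1 missing
  city: 2 missing
  department: 2 missing
  salary: 2 missing

Total missing values: 7
Records with any missing: 3

7 missing values (age: 1, city: 2, department: 2, salary: 2); 3 incomplete records


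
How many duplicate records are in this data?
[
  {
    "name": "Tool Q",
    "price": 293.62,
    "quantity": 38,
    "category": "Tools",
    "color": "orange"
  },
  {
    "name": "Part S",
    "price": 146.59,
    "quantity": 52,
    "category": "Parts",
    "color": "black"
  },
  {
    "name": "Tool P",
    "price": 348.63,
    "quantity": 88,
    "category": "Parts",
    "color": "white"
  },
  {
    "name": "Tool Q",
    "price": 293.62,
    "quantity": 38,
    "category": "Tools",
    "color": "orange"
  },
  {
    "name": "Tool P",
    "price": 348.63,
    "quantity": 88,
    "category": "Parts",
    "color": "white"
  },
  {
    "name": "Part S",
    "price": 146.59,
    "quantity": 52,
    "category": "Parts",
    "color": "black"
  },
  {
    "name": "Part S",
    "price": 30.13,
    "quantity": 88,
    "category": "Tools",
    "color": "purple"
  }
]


Checking 7 records for duplicates:

  Row 1: Tool Q ($293.62, qty 38)
  Row 2: Part S ($146.59, qty 52)
  Row 3: Tool P ($348.63, qty 88)
  Row 4: Tool Q ($293.62, qty 38) <-- DUPLICATE
  Row 5: Tool P ($348.63, qty 88) <-- DUPLICATE
  Row 6: Part S ($146.59, qty 52) <-- DUPLICATE
  Row 7: Part S ($30.13, qty 88)

Duplicates found: 3
Unique records: 4

3 duplicates, 4 unique


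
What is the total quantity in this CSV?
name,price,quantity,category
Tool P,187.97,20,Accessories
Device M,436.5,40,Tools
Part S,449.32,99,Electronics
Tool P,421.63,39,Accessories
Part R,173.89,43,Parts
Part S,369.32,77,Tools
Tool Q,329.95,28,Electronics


Computing total quantity:
Values: [20, 40, 99, 39, 43, 77, 28]
Sum = 346

346


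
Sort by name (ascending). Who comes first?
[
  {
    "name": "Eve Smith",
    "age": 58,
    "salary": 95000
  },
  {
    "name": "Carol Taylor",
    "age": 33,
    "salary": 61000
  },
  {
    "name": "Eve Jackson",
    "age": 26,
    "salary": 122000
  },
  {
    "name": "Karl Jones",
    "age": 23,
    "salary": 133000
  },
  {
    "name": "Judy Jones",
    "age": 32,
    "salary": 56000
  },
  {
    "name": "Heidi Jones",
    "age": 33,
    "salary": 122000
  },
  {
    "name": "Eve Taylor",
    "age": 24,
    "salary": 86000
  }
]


Sort by: name (ascending)

Sorted order:
  1. Carol Taylor (name = Carol Taylor)
  2. Eve Jackson (name = Eve Jackson)
  3. Eve Smith (name = Eve Smith)
  4. Eve Taylor (name = Eve Taylor)
  5. Heidi Jones (name = Heidi Jones)
  6. Judy Jones (name = Judy Jones)
  7. Karl Jones (name = Karl Jones)

First: Carol Taylor

Carol Taylor


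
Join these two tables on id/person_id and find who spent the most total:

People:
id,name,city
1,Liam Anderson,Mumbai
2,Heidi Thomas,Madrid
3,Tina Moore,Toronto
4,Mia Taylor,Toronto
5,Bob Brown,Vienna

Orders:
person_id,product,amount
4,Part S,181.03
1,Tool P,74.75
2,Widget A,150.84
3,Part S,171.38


Join on: people.id = orders.person_id

Joined rows:
  Mia Taylor (Toronto) bought Part S for $181.03
  Liam Anderson (Mumbai) bought Tool P for $74.75
  Heidi Thomas (Madrid) bought Widget A for $150.84
  Tina Moore (Toronto) bought Part S for $171.38

Total per person:
  Mia Taylor: $181.03
  Tina Moore: $171.38
  Heidi Thomas: $150.84
  Liam Anderson: $74.75

Top spender: Mia Taylor ($181.03)

Mia Taylor ($181.03)
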